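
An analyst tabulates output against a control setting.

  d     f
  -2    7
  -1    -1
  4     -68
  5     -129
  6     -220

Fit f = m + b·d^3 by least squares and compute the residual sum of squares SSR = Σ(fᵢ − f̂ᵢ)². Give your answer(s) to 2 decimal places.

SSR = 2.92

From the data, Σ1 = 5, Σd^3 = 396, Σd^3·d^3 = 66442.
Moment sums: Σf = -411, Σd^3·f = -68052.
MᵀM·[m, b]ᵀ = Mᵀf becomes [[5, 396]; [396, 66442]]·[m, b]ᵀ = [-411, -68052]ᵀ.
Eliminating b: 66442·(row 1) − 396·(row 2) gives 175394·m = 66442·(-411) − 396·(-68052) = -359070, so m = -179535/87697.
Then b = ((-68052) − 396·(-179535/87697))/66442 = -88752/87697.
Residuals: 83398/87697, 3086/87697, -103733/87697, -39378/87697, 56627/87697; SSR = 256366/87697.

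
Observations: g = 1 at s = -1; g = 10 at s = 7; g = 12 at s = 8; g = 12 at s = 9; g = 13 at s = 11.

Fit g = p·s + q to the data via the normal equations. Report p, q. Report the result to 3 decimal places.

Normal-equation sums: Σs·s = 316, Σs = 34, Σ1 = 5.
Right-hand side: Σs·g = 416, Σg = 48.
MᵀM·[p, q]ᵀ = Mᵀg becomes [[316, 34]; [34, 5]]·[p, q]ᵀ = [416, 48]ᵀ.
Determinant 316·5 − 34² = 424.
p = (416·5 − 34·48)/424 = 56/53; q = (316·48 − 34·416)/424 = 128/53.

p = 1.057, q = 2.415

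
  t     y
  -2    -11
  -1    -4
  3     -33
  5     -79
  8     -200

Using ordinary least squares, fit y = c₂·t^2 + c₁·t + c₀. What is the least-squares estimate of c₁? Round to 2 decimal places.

c₁ = -1.05

MᵀM·[c₂, c₁, c₀]ᵀ = Mᵀy reads: 4819·c₂ + 655·c₁ + 103·c₀ = -15120;  655·c₂ + 103·c₁ + 13·c₀ = -2068;  103·c₂ + 13·c₁ + 5·c₀ = -327.
(Σt^2·t^2 = 4819, Σt^2·t = 655, Σt^2 = 103, Σt·t = 103, Σt = 13, Σ1 = 5, Σt^2·y = -15120, Σt·y = -2068, Σy = -327.)
Inverting the 3×3 Gram matrix, [c₂, c₁, c₀]ᵀ = [-271567/91806, -8737/8346, -26659/15301]ᵀ.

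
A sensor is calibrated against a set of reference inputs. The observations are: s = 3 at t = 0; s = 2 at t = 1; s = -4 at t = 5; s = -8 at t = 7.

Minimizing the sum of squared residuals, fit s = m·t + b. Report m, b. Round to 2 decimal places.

m = -1.56, b = 3.34

Entries of AᵀA: Σt·t = 75, Σt = 13, Σ1 = 4.
For Aᵀs: Σt·s = -74, Σs = -7.
AᵀA·[m, b]ᵀ = Aᵀs becomes [[75, 13]; [13, 4]]·[m, b]ᵀ = [-74, -7]ᵀ.
Determinant 75·4 − 13² = 131.
m = ((-74)·4 − 13·(-7))/131 = -205/131; b = (75·(-7) − 13·(-74))/131 = 437/131.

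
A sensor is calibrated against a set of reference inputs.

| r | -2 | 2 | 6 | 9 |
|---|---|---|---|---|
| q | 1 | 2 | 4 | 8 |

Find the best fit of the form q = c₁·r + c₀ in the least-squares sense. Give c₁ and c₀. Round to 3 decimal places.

Compute the Gram sums: Σr·r = 125, Σr = 15, Σ1 = 4.
And Σr·q = 98, Σq = 15.
Normal equations: [[125, 15]; [15, 4]]·[c₁, c₀]ᵀ = [98, 15]ᵀ.
Δ = 125·4 − 15² = 275.
c₁ = (98·4 − 15·15)/275 = 167/275; c₀ = (125·15 − 15·98)/275 = 81/55.

c₁ = 0.607, c₀ = 1.473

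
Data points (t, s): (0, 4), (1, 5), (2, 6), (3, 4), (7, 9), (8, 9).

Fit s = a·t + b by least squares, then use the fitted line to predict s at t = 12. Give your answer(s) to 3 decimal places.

Compute the Gram sums: Σt·t = 127, Σt = 21, Σ1 = 6.
Right-hand side: Σt·s = 164, Σs = 37.
Determinant 127·6 − 21² = 321.
a = (164·6 − 21·37)/321 = 69/107; b = (127·37 − 21·164)/321 = 1255/321.
At t = 12: ŝ = (69/107)·(12) + (1255/321)·(1) = 3739/321.

ŝ = 11.648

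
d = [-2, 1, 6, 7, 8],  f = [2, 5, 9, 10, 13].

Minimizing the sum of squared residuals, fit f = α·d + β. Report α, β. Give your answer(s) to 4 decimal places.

Setting ∂/∂α … = 0 gives: 154·α + 20·β = 229;  20·α + 5·β = 39.
Δ = 154·5 − 20² = 370.
α = (229·5 − 20·39)/370 = 73/74; β = (154·39 − 20·229)/370 = 713/185.

α = 0.9865, β = 3.8541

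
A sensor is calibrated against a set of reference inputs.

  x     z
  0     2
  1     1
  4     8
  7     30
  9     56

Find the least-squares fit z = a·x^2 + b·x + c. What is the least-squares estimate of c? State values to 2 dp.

c = 2.27

Sums needed: Σx^2·x^2 = 9219, Σx^2·x = 1137, Σx^2 = 147, Σx·x = 147, Σx = 21, Σ1 = 5.
Moment sums: Σx^2·z = 6135, Σx·z = 747, Σz = 97.
Normal equations: [[9219, 1137, 147]; [1137, 147, 21]; [147, 21, 5]]·[a, b, c]ᵀ = [6135, 747, 97]ᵀ.
Row-reducing yields a = 2305/2496, b = -5953/2496, c = 943/416.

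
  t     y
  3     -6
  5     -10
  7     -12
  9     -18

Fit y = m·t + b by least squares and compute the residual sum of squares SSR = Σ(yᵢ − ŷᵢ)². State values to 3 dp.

The normal equations are: 164·m + 24·b = -314;  24·m + 4·b = -46.
(Σt·t = 164, Σt = 24, Σ1 = 4, Σt·y = -314, Σy = -46.)
det = 164·4 − 24² = 80.
m = ((-314)·4 − 24·(-46))/80 = -19/10; b = (164·(-46) − 24·(-314))/80 = -1/10.
Residuals: -1/5, -2/5, 7/5, -4/5; SSR = 14/5.

SSR = 2.800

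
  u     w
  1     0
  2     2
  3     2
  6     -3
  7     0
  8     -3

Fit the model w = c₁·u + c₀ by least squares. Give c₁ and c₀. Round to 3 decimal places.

c₁ = -0.554, c₀ = 2.161

With design matrix M, MᵀM = [[163, 27]; [27, 6]] and Mᵀw = [-32, -2]ᵀ.
det = 163·6 − 27² = 249.
c₁ = ((-32)·6 − 27·(-2))/249 = -46/83; c₀ = (163·(-2) − 27·(-32))/249 = 538/249.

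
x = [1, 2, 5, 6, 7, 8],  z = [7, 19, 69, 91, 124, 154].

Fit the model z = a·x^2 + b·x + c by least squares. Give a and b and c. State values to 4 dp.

Sums needed: Σx^2·x^2 = 8435, Σx^2·x = 1205, Σx^2 = 179, Σx·x = 179, Σx = 29, Σ1 = 6.
Right-hand side: Σx^2·z = 21016, Σx·z = 3036, Σz = 464.
MᵀM·[a, b, c]ᵀ = Mᵀz becomes [[8435, 1205, 179]; [1205, 179, 29]; [179, 29, 6]]·[a, b, c]ᵀ = [21016, 3036, 464]ᵀ.
Inverting the 3×3 Gram matrix, [a, b, c]ᵀ = [13445/7044, 26245/7044, 1398/587]ᵀ.

a = 1.9087, b = 3.7259, c = 2.3816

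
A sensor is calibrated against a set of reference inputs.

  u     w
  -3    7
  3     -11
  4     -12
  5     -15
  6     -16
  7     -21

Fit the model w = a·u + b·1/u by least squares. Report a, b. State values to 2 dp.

a = -2.86, b = -1.36

Setting ∂/∂a … = 0 gives: 144·a + 6·b = -420;  6·a + (7309/19600)·b = -53/3.
det = 144·(7309/19600) − 6² = 21681/1225.
a = ((-420)·(7309/19600) − 6·(-53/3))/(21681/1225) = -248045/86724; b = (144·(-53/3) − 6·(-420))/(21681/1225) = -9800/7227.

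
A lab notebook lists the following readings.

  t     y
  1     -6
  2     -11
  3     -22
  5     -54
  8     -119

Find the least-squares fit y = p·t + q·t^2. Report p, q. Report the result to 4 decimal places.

p = -3.2417, q = -1.4593

Forming AᵀA = [[103, 673]; [673, 4819]] and Aᵀy = [-1316, -9214]ᵀ gives AᵀA·[p, q]ᵀ = Aᵀy.
Δ = 103·4819 − 673² = 43428.
p = ((-1316)·4819 − 673·(-9214))/43428 = -70391/21714; q = (103·(-9214) − 673·(-1316))/43428 = -31687/21714.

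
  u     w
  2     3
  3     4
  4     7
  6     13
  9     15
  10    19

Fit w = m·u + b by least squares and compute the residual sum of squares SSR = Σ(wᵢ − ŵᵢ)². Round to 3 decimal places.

Setting ∂/∂m … = 0 gives: 246·m + 34·b = 449;  34·m + 6·b = 61.
Δ = 246·6 − 34² = 320.
m = (449·6 − 34·61)/320 = 31/16; b = (246·61 − 34·449)/320 = -13/16.
Residuals: -1/16, -1, 1/16, 35/16, -13/8, 7/16; SSR = 69/8.

SSR = 8.625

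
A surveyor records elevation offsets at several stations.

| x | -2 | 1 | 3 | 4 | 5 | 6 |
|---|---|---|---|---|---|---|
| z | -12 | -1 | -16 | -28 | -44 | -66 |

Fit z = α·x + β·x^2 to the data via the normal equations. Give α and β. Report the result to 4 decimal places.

α = 1.3883, β = -2.0690

Forming MᵀM = [[91, 425]; [425, 2275]] and Mᵀz = [-753, -4117]ᵀ gives MᵀM·[α, β]ᵀ = Mᵀz.
det = 91·2275 − 425² = 26400.
α = ((-753)·2275 − 425·(-4117))/26400 = 733/528; β = (91·(-4117) − 425·(-753))/26400 = -27311/13200.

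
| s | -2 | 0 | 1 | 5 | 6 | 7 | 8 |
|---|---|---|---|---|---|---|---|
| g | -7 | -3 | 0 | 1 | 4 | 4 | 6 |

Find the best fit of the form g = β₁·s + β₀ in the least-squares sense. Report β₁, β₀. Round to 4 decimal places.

From the data, Σs·s = 179, Σs = 25, Σ1 = 7.
Right-hand side: Σs·g = 119, Σg = 5.
Determinant 179·7 − 25² = 628.
β₁ = (119·7 − 25·5)/628 = 177/157; β₀ = (179·5 − 25·119)/628 = -520/157.

β₁ = 1.1274, β₀ = -3.3121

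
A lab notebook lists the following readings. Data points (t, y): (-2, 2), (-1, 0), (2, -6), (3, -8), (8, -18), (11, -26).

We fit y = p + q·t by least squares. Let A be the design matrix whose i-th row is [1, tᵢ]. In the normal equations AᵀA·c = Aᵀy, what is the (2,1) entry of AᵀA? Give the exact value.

Row 2 ↔ basis t, column 1 ↔ basis 1, so (AᵀA)_{2,1} = Σᵢ t = (-2)·(1) + (-1)·(1) + (2)·(1) + (3)·(1) + (8)·(1) + (11)·(1) = 21.

21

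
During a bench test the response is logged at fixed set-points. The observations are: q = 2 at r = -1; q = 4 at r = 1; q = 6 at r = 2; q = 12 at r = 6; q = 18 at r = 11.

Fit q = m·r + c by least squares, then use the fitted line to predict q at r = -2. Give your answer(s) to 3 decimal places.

Compute the Gram sums: Σr·r = 163, Σr = 19, Σ1 = 5.
And Σr·q = 284, Σq = 42.
AᵀA·[m, c]ᵀ = Aᵀq becomes [[163, 19]; [19, 5]]·[m, c]ᵀ = [284, 42]ᵀ.
Δ = 163·5 − 19² = 454.
m = (284·5 − 19·42)/454 = 311/227; c = (163·42 − 19·284)/454 = 725/227.
At r = -2: q̂ = (311/227)·(-2) + (725/227)·(1) = 103/227.

q̂ = 0.454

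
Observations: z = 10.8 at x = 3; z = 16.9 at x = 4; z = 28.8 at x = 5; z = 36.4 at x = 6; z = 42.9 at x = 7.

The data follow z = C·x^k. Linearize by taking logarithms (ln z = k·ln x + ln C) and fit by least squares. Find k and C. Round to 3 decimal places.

k = 1.694, C = 1.700

With ln zᵢ as the transformed response and ln xᵢ as the regressor:
Over the data: Σln x = 7.8320, Σ(ln x)² = 12.7160, Σln z = 15.9207, Σln x·ln z = 25.6970.
Normal system: [[12.7160, 7.8320]; [7.8320, 5]]·[k, ln C]ᵀ = [25.6970, 15.9207]ᵀ.
Solving (det = 2.2397): k = 1.69410, ln C = 0.53049, so C = exp(0.53049) = 1.69976.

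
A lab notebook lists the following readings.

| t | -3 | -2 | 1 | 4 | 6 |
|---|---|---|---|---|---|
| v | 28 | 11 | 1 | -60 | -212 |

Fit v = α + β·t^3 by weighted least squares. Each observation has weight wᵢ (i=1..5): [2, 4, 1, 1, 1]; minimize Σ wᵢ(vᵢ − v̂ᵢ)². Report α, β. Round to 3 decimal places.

Setting ∂/∂α … = 0 gives: 9·α + 195·β = -171;  195·α + 52467·β = -51495.
(Σwᵢ·1 = 9, Σwᵢ·t^3 = 195, Σwᵢ·t^3·t^3 = 52467, Σwᵢ·v = -171, Σwᵢ·t^3·v = -51495.)
Δ = 9·52467 − 195² = 434178.
α = ((-171)·52467 − 195·(-51495))/434178 = 59426/24121; β = (9·(-51495) − 195·(-171))/434178 = -23895/24121.

α = 2.464, β = -0.991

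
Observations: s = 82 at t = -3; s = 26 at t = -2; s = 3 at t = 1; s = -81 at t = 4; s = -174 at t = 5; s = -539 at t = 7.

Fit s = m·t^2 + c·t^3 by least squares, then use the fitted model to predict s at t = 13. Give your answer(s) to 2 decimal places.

ŝ = -3888.55

With design matrix M, MᵀM = [[3380, 20682]; [20682, 138164]] and Mᵀs = [-31212, -214230]ᵀ.
det = 3380·138164 − 20682² = 39249196.
m = ((-31212)·138164 − 20682·(-214230))/39249196 = 29582523/9812299; c = (3380·(-214230) − 20682·(-31212))/39249196 = -19642704/9812299.
At t = 13: ŝ = (29582523/9812299)·(169) + (-19642704/9812299)·(2197) = -38155574301/9812299.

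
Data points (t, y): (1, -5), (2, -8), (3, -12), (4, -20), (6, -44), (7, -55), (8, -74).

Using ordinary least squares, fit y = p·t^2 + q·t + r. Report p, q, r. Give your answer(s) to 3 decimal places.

p = -1.178, q = 0.793, r = -4.530

The normal system AᵀA·[p, q, r]ᵀ = Aᵀy is [[8147, 1171, 179]; [1171, 179, 31]; [179, 31, 7]]·[p, q, r]ᵀ = [-9480, -1378, -218]ᵀ.
Inverting the 3×3 Gram matrix, [p, q, r]ᵀ = [-5987/5082, 2015/2541, -7673/1694]ᵀ.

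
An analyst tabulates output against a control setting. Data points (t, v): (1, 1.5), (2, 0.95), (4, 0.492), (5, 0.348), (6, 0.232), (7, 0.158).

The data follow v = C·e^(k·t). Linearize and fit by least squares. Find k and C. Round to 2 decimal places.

k = -0.37, C = 2.10

Let Y = ln v. Fitting Y = k·t + ln C by least squares:
Sums: Σt = 25.0000, Σ(t)² = 131.0000, Σln v = -4.7168, Σt·ln v = -29.4942.
Normal system: [[131.0000, 25.0000]; [25.0000, 6]]·[k, ln C]ᵀ = [-29.4942, -4.7168]ᵀ.
Δ = 131.0000·6 − (25.0000)² = 161.0000; k = (-29.4942·6 − 25.0000·-4.7168)/161.0000 = -0.36674, ln C = (131.0000·-4.7168 − 25.0000·-29.4942)/161.0000 = 0.74193, so C = exp(0.74193) = 2.09998.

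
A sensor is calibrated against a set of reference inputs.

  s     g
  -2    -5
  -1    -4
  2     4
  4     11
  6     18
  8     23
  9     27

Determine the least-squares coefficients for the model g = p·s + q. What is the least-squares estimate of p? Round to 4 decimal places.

p = 2.9804

From the data, Σs·s = 206, Σs = 26, Σ1 = 7.
And Σs·g = 601, Σg = 74.
Normal equations: [[206, 26]; [26, 7]]·[p, q]ᵀ = [601, 74]ᵀ.
Eliminating q: 7·(row 1) − 26·(row 2) gives 766·p = 7·601 − 26·74 = 2283, so p = 2283/766.
Then q = (74 − 26·(2283/766))/7 = -191/383.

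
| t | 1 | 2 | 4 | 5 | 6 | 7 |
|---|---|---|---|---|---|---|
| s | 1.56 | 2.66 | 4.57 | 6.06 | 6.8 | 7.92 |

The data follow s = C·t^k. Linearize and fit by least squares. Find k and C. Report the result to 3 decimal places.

Linearized form: ln s = k·ln t + ln C. From the 6 transformed points,
Σln t = 7.4265, Σ(ln t)² = 11.9895, Σln s = 8.7305, Σln t·ln s = 13.1459.
Equations: 11.9895·k + 7.4265·ln C = 13.1459;  7.4265·k + 6·ln C = 8.7305.
Slope k = (n·Σln t·ln s − Σln t·Σln s)/(n·Σ(ln t)² − (Σln t)²) = (6·13.1459 − 7.4265·8.7305)/16.7835 = 0.83638; ln C = (Σln s − k·Σln t)/n = 0.41986, so C = exp(0.41986) = 1.52174.

k = 0.836, C = 1.522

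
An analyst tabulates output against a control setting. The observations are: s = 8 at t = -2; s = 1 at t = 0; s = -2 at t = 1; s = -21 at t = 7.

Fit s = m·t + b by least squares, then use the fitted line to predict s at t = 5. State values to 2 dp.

ŝ = -14.70

The normal system XᵀX·[m, b]ᵀ = Xᵀs is [[54, 6]; [6, 4]]·[m, b]ᵀ = [-165, -14]ᵀ.
Eliminating b: 4·(row 1) − 6·(row 2) gives 180·m = 4·(-165) − 6·(-14) = -576, so m = -16/5.
Then b = ((-14) − 6·(-16/5))/4 = 13/10.
At t = 5: ŝ = (-16/5)·(5) + (13/10)·(1) = -147/10.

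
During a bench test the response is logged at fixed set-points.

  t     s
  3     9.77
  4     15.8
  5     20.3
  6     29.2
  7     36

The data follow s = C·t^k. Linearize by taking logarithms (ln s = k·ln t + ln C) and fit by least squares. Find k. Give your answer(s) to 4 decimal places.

Let Y = ln s. Fitting Y = k·ln t + ln C by least squares:
Σln t = 7.8320, Σ(ln t)² = 12.7160, Σln s = 15.0076, Σln t·ln s = 24.1946.
Equations: 12.7160·k + 7.8320·ln C = 24.1946;  7.8320·k + 5·ln C = 15.0076.
Slope k = (n·Σln t·ln s − Σln t·Σln s)/(n·Σ(ln t)² − (Σln t)²) = (5·24.1946 − 7.8320·15.0076)/2.2397 = 1.53279; ln C = (Σln s − k·Σln t)/n = 0.60057.

k = 1.5328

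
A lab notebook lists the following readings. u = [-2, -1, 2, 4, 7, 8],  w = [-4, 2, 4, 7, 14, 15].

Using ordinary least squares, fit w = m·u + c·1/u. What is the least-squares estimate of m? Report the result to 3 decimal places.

m = 2.004

Forming AᵀA = [[138, 6]; [6, 5013/3136]] and Aᵀw = [260, 61/8]ᵀ gives AᵀA·[m, c]ᵀ = Aᵀw.
Δ = 138·(5013/3136) − 6² = 289449/1568.
m = (260·(5013/3136) − 6·(61/8))/(289449/1568) = 193318/96483; c = (138·(61/8) − 6·260)/(289449/1568) = -265384/96483.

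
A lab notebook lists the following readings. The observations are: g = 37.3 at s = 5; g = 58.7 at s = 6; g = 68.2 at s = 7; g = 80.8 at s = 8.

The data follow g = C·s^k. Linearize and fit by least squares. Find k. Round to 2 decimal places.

Let Y = ln g. Fitting Y = k·ln s + ln C by least squares:
Σln s = 7.4265, Σ(ln s)² = 13.9113, Σln g = 16.3059, Σln s·ln g = 30.4707.
Normal system: [[13.9113, 7.4265]; [7.4265, 4]]·[k, ln C]ᵀ = [30.4707, 16.3059]ᵀ.
Solving (det = 0.4917): k = 1.59994, ln C = 1.10596.

k = 1.60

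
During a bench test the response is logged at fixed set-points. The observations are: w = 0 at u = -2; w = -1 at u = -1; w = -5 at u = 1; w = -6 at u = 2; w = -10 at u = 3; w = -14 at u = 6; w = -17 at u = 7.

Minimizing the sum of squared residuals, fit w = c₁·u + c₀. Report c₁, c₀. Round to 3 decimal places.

c₁ = -1.896, c₀ = -3.237

MᵀM·[c₁, c₀]ᵀ = Mᵀw reads: 104·c₁ + 16·c₀ = -249;  16·c₁ + 7·c₀ = -53.
det = 104·7 − 16² = 472.
c₁ = ((-249)·7 − 16·(-53))/472 = -895/472; c₀ = (104·(-53) − 16·(-249))/472 = -191/59.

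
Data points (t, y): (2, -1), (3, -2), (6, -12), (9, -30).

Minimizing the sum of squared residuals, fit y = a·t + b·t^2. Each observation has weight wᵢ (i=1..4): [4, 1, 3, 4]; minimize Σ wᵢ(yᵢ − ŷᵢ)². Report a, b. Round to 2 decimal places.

a = 0.52, b = -0.43

Compute the Gram sums: Σwᵢ·t·t = 457, Σwᵢ·t·t^2 = 3623, Σwᵢ·t^2·t^2 = 30277.
And Σwᵢ·t·y = -1310, Σwᵢ·t^2·y = -11050.
Normal equations: [[457, 3623]; [3623, 30277]]·[a, b]ᵀ = [-1310, -11050]ᵀ.
Determinant 457·30277 − 3623² = 710460.
a = ((-1310)·30277 − 3623·(-11050))/710460 = 6188/11841; b = (457·(-11050) − 3623·(-1310))/710460 = -5062/11841.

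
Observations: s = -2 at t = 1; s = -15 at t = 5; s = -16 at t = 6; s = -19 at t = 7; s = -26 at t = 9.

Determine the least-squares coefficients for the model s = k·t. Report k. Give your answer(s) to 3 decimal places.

Entries of XᵀX: Σt·t = 192.
Right-hand side: Σt·s = -540.
XᵀX·[k]ᵀ = Xᵀs becomes [[192]]·[k]ᵀ = [-540]ᵀ.
Hence k = -540 / 192 ≈ -2.8125.

k = -2.813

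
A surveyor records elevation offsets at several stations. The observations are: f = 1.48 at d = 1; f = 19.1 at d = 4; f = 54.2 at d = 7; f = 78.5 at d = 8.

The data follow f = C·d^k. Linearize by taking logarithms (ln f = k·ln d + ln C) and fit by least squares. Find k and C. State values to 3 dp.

k = 1.883, C = 1.457

With ln fᵢ as the transformed response and ln dᵢ as the regressor:
XᵀX = [[10.0325, 5.4116]; [5.4116, 4]], rhs = [20.9313, 11.6975]ᵀ  (here Σln d = 5.4116, Σ(ln d)² = 10.0325, Σln f = 11.6975, Σln d·ln f = 20.9313).
Δ = 10.0325·4 − (5.4116)² = 10.8439; k = (20.9313·4 − 5.4116·11.6975)/10.8439 = 1.88332, ln C = (10.0325·11.6975 − 5.4116·20.9313)/10.8439 = 0.37641, so C = exp(0.37641) = 1.45704.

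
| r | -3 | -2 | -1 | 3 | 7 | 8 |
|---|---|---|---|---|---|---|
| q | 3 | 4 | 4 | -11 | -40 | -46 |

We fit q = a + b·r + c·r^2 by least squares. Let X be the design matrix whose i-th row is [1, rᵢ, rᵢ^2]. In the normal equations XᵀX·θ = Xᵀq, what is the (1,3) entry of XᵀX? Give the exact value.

Row 1 ↔ basis 1, column 3 ↔ basis r^2, so (XᵀX)_{1,3} = Σᵢ r^2 = (1)·(9) + (1)·(4) + (1)·(1) + (1)·(9) + (1)·(49) + (1)·(64) = 136.

136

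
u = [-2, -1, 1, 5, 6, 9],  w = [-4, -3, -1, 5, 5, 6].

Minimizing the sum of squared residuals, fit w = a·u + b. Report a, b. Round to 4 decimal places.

a = 1.0106, b = -1.6986

From the data, Σu·u = 148, Σu = 18, Σ1 = 6.
Right-hand side: Σu·w = 119, Σw = 8.
Normal equations: [[148, 18]; [18, 6]]·[a, b]ᵀ = [119, 8]ᵀ.
Determinant 148·6 − 18² = 564.
a = (119·6 − 18·8)/564 = 95/94; b = (148·8 − 18·119)/564 = -479/282.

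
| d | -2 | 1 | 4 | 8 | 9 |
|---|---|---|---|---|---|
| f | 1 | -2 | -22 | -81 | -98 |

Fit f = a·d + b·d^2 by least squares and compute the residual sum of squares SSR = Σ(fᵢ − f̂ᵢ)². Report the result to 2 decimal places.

SSR = 7.52

Entries of XᵀX: Σd·d = 166, Σd·d^2 = 1298, Σd^2·d^2 = 10930.
Right-hand side: Σd·f = -1622, Σd^2·f = -13472.
So XᵀX·[a, b]ᵀ = Xᵀf: [[166, 1298]; [1298, 10930]]·[a, b]ᵀ = [-1622, -13472]ᵀ.
Determinant 166·10930 − 1298² = 129576.
a = ((-1622)·10930 − 1298·(-13472))/129576 = -60451/32394; b = (166·(-13472) − 1298·(-1622))/129576 = -32749/32394.
Residuals: 21244/16197, 14206/16197, 26560/16197, -7395/5399, 3686/5399; SSR = 121813/16197.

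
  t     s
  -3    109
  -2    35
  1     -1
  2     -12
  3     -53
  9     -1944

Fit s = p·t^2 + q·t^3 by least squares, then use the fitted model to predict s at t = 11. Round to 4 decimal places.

ŝ = -3631.4913

With design matrix X, XᵀX = [[6756, 59050]; [59050, 533028]] and Xᵀs = [-156869, -1421927]ᵀ.
Determinant 6756·533028 − 59050² = 114234668.
p = ((-156869)·533028 − 59050·(-1421927))/114234668 = 174610009/57117334; q = (6756·(-1421927) − 59050·(-156869))/114234668 = -171712181/57117334.
At t = 11: ŝ = (174610009/57117334)·(121) + (-171712181/57117334)·(1331) = -103710550911/28558667.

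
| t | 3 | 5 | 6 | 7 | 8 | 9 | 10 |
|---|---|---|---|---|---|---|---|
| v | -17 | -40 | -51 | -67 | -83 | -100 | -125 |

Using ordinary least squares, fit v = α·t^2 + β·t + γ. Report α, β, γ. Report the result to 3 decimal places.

Sums needed: Σt^2·t^2 = 25060, Σt^2·t = 2952, Σt^2 = 364, Σt·t = 364, Σt = 48, Σ1 = 7.
For Xᵀv: Σt^2·v = -32184, Σt·v = -3840, Σv = -483.
XᵀX·[α, β, γ]ᵀ = Xᵀv becomes [[25060, 2952, 364]; [2952, 364, 48]; [364, 48, 7]]·[α, β, γ]ᵀ = [-32184, -3840, -483]ᵀ.
Solving the 3×3 system (Gaussian elimination) gives α = -817/847, β = -306/121, γ = -1271/847.

α = -0.965, β = -2.529, γ = -1.501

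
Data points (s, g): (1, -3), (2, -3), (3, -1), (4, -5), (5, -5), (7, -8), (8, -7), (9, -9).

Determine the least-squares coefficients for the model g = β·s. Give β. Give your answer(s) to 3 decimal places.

Forming MᵀM = [[249]] and Mᵀg = [-250]ᵀ gives MᵀM·[β]ᵀ = Mᵀg.
β = (-250)/249 = -1.00402.

β = -1.004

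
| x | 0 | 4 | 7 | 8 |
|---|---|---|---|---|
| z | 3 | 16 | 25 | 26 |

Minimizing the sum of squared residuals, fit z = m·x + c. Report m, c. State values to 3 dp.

m = 2.955, c = 3.465

The normal system MᵀM·[m, c]ᵀ = Mᵀz is [[129, 19]; [19, 4]]·[m, c]ᵀ = [447, 70]ᵀ.
Determinant 129·4 − 19² = 155.
m = (447·4 − 19·70)/155 = 458/155; c = (129·70 − 19·447)/155 = 537/155.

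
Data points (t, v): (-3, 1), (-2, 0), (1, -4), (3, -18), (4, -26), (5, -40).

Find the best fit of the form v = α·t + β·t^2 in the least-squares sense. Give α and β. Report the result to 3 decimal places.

The normal system AᵀA·[α, β]ᵀ = Aᵀv is [[64, 182]; [182, 1060]]·[α, β]ᵀ = [-365, -1573]ᵀ.
Determinant 64·1060 − 182² = 34716.
α = ((-365)·1060 − 182·(-1573))/34716 = -16769/5786; β = (64·(-1573) − 182·(-365))/34716 = -5707/5786.

α = -2.898, β = -0.986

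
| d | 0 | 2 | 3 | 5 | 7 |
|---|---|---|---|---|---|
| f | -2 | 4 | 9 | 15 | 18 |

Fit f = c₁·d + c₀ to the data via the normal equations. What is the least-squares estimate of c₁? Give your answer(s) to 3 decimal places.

Setting ∂/∂c₁ … = 0 gives: 87·c₁ + 17·c₀ = 236;  17·c₁ + 5·c₀ = 44.
(Σd·d = 87, Σd = 17, Σ1 = 5, Σd·f = 236, Σf = 44.)
Determinant 87·5 − 17² = 146.
c₁ = (236·5 − 17·44)/146 = 216/73; c₀ = (87·44 − 17·236)/146 = -92/73.

c₁ = 2.959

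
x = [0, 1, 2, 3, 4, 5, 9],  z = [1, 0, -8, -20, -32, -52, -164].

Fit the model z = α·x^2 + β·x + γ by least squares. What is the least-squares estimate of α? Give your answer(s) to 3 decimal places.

Sums needed: Σx^2·x^2 = 7540, Σx^2·x = 954, Σx^2 = 136, Σx·x = 136, Σx = 24, Σ1 = 7.
For Mᵀz: Σx^2·z = -15308, Σx·z = -1940, Σz = -275.
Normal equations: [[7540, 954, 136]; [954, 136, 24]; [136, 24, 7]]·[α, β, γ]ᵀ = [-15308, -1940, -275]ᵀ.
Solving the 3×3 system (Gaussian elimination) gives α = -28554/14707, β = -13754/14707, γ = 2195/1337.

α = -1.942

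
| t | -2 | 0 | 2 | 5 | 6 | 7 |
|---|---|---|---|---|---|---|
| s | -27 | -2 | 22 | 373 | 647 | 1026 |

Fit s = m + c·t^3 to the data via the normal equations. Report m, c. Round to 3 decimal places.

Entries of AᵀA: Σ1 = 6, Σt^3 = 684, Σt^3·t^3 = 180058.
Right-hand side: Σs = 2039, Σt^3·s = 538687.
AᵀA·[m, c]ᵀ = Aᵀs becomes [[6, 684]; [684, 180058]]·[m, c]ᵀ = [2039, 538687]ᵀ.
Eliminating c: 180058·(row 1) − 684·(row 2) gives 612492·m = 180058·2039 − 684·538687 = -1323646, so m = -661823/306246.
Then c = (538687 − 684·(-661823/306246))/180058 = 306241/102082.

m = -2.161, c = 3.000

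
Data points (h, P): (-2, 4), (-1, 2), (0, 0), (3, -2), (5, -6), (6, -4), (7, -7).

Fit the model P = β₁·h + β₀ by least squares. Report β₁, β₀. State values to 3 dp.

Entries of AᵀA: Σh·h = 124, Σh = 18, Σ1 = 7.
For AᵀP: Σh·P = -119, ΣP = -13.
Δ = 124·7 − 18² = 544.
β₁ = ((-119)·7 − 18·(-13))/544 = -599/544; β₀ = (124·(-13) − 18·(-119))/544 = 265/272.

β₁ = -1.101, β₀ = 0.974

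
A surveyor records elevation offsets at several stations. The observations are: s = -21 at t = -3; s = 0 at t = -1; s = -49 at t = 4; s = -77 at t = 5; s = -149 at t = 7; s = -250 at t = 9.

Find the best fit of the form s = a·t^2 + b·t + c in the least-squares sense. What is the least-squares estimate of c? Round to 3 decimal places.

MᵀM·[a, b, c]ᵀ = Mᵀs reads: 9925·a + 1233·b + 181·c = -30449;  1233·a + 181·b + 21·c = -3811;  181·a + 21·b + 6·c = -546.
Solving the 3×3 system (Gaussian elimination) gives a = -1090755/361708, b = -310117/361708, c = 268606/90427.

c = 2.970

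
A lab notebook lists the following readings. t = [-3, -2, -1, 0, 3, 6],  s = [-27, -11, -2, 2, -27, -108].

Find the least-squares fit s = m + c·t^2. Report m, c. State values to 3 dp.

Sums needed: Σ1 = 6, Σt^2 = 59, Σt^2·t^2 = 1475.
For Mᵀs: Σs = -173, Σt^2·s = -4420.
So MᵀM·[m, c]ᵀ = Mᵀs: [[6, 59]; [59, 1475]]·[m, c]ᵀ = [-173, -4420]ᵀ.
Δ = 6·1475 − 59² = 5369.
m = ((-173)·1475 − 59·(-4420))/5369 = 95/91; c = (6·(-4420) − 59·(-173))/5369 = -16313/5369.

m = 1.044, c = -3.038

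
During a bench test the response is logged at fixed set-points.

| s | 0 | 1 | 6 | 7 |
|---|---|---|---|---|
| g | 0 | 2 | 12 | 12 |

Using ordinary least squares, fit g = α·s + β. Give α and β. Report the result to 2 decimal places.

α = 1.81, β = 0.16

Sums needed: Σs·s = 86, Σs = 14, Σ1 = 4.
Right-hand side: Σs·g = 158, Σg = 26.
So MᵀM·[α, β]ᵀ = Mᵀg: [[86, 14]; [14, 4]]·[α, β]ᵀ = [158, 26]ᵀ.
Eliminating β: 4·(row 1) − 14·(row 2) gives 148·α = 4·158 − 14·26 = 268, so α = 67/37.
Then β = (26 − 14·(67/37))/4 = 6/37.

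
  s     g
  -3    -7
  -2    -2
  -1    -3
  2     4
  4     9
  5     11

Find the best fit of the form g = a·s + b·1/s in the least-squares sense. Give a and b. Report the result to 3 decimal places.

a = 2.165, b = -0.120

Setting ∂/∂a … = 0 gives: 59·a + 6·b = 127;  6·a + (6169/3600)·b = 767/60.
det = 59·(6169/3600) − 6² = 234371/3600.
a = (127·(6169/3600) − 6·(767/60))/(234371/3600) = 507343/234371; b = (59·(767/60) − 6·127)/(234371/3600) = -28020/234371.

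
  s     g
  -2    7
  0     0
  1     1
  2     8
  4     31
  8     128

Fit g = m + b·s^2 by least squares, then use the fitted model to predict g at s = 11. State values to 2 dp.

With design matrix A, AᵀA = [[6, 89]; [89, 4385]] and Aᵀg = [175, 8749]ᵀ.
Eliminating b: 4385·(row 1) − 89·(row 2) gives 18389·m = 4385·175 − 89·8749 = -11286, so m = -11286/18389.
Then b = (8749 − 89·(-11286/18389))/4385 = 36919/18389.
At s = 11: ĝ = (-11286/18389)·(1) + (36919/18389)·(121) = 636559/2627.

ĝ = 242.31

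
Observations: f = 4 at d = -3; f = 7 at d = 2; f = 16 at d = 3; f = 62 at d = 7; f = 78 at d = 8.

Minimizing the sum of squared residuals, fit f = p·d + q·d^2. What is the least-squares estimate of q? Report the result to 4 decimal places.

q = 0.9972

Setting ∂/∂p … = 0 gives: 135·p + 863·q = 1108;  863·p + 6675·q = 8238.
(Σd·d = 135, Σd·d^2 = 863, Σd^2·d^2 = 6675, Σd·f = 1108, Σd^2·f = 8238.)
Eliminating q: 6675·(row 1) − 863·(row 2) gives 156356·p = 6675·1108 − 863·8238 = 286506, so p = 143253/78178.
Then q = (8238 − 863·(143253/78178))/6675 = 77963/78178.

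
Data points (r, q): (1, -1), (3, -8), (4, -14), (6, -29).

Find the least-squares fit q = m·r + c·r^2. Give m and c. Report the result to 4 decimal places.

m = -0.5652, c = -0.7142

Normal-equation sums: Σr·r = 62, Σr·r^2 = 308, Σr^2·r^2 = 1634.
For Mᵀq: Σr·q = -255, Σr^2·q = -1341.
Normal equations: [[62, 308]; [308, 1634]]·[m, c]ᵀ = [-255, -1341]ᵀ.
Eliminating c: 1634·(row 1) − 308·(row 2) gives 6444·m = 1634·(-255) − 308·(-1341) = -3642, so m = -607/1074.
Then c = ((-1341) − 308·(-607/1074))/1634 = -767/1074.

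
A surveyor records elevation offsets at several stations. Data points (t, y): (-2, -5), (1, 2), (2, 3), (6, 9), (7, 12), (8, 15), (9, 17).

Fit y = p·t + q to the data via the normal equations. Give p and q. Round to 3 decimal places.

p = 1.910, q = -0.888

From the data, Σt·t = 239, Σt = 31, Σ1 = 7.
Moment sums: Σt·y = 429, Σy = 53.
Normal equations: [[239, 31]; [31, 7]]·[p, q]ᵀ = [429, 53]ᵀ.
Eliminating q: 7·(row 1) − 31·(row 2) gives 712·p = 7·429 − 31·53 = 1360, so p = 170/89.
Then q = (53 − 31·(170/89))/7 = -79/89.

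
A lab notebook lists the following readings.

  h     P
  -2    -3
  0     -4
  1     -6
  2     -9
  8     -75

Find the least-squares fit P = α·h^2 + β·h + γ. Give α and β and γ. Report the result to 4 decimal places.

XᵀX·[α, β, γ]ᵀ = XᵀP reads: 4129·α + 513·β + 73·γ = -4854;  513·α + 73·β + 9·γ = -618;  73·α + 9·β + 5·γ = -97.
(Σh^2·h^2 = 4129, Σh^2·h = 513, Σh^2 = 73, Σh·h = 73, Σh = 9, Σ1 = 5, Σh^2·P = -4854, Σh·P = -618, ΣP = -97.)
Row-reducing yields α = -1481/1612, β = -1317/806, γ = -4909/1612.

α = -0.9187, β = -1.6340, γ = -3.0453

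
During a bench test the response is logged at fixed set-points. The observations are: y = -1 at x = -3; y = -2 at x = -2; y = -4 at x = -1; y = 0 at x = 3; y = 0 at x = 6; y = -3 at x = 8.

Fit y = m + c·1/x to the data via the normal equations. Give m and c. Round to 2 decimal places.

Compute the Gram sums: Σ1 = 6, Σ1/x = -29/24, Σ1/x·1/x = 97/64.
And Σy = -10, Σ1/x·y = 119/24.
Normal equations: [[6, -29/24]; [-29/24, 97/64]]·[m, c]ᵀ = [-10, 119/24]ᵀ.
det = 6·(97/64) − (-29/24)² = 4397/576.
m = ((-10)·(97/64) − (-29/24)·(119/24))/(4397/576) = -5279/4397; c = (6·(119/24) − (-29/24)·(-10))/(4397/576) = 10176/4397.

m = -1.20, c = 2.31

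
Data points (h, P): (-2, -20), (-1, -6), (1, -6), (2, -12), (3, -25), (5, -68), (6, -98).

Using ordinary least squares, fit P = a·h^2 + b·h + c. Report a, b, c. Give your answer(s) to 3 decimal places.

The normal system AᵀA·[a, b, c]ᵀ = AᵀP is [[2036, 368, 80]; [368, 80, 14]; [80, 14, 7]]·[a, b, c]ᵀ = [-5593, -987, -235]ᵀ.
Solving the 3×3 system (Gaussian elimination) gives a = -5875/2028, b = 3337/2028, c = -1269/338.

a = -2.897, b = 1.645, c = -3.754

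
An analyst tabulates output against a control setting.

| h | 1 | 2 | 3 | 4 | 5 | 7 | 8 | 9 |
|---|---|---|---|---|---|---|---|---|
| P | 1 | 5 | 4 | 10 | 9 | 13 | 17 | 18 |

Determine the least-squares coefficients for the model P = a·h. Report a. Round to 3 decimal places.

a = 1.996

Setting ∂/∂a … = 0 gives: 249·a = 497.
(Σh·h = 249, Σh·P = 497.)
Hence a = 497 / 249 ≈ 1.99598.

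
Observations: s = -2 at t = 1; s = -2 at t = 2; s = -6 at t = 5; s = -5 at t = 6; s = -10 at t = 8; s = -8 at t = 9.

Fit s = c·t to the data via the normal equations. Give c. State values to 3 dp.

c = -1.033

Forming AᵀA = [[211]] and Aᵀs = [-218]ᵀ gives AᵀA·[c]ᵀ = Aᵀs.
c = (-218)/211 = -1.03318.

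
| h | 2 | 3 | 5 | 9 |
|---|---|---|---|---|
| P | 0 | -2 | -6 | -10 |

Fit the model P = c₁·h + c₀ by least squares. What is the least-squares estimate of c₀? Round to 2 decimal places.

c₀ = 2.19

Compute the Gram sums: Σh·h = 119, Σh = 19, Σ1 = 4.
For AᵀP: Σh·P = -126, ΣP = -18.
So AᵀA·[c₁, c₀]ᵀ = AᵀP: [[119, 19]; [19, 4]]·[c₁, c₀]ᵀ = [-126, -18]ᵀ.
det = 119·4 − 19² = 115.
c₁ = ((-126)·4 − 19·(-18))/115 = -162/115; c₀ = (119·(-18) − 19·(-126))/115 = 252/115.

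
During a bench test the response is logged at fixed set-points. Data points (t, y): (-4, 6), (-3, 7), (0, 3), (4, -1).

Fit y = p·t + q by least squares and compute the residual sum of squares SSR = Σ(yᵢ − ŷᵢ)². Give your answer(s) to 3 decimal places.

SSR = 1.974

Normal-equation sums: Σt·t = 41, Σt = -3, Σ1 = 4.
Right-hand side: Σt·y = -49, Σy = 15.
Normal equations: [[41, -3]; [-3, 4]]·[p, q]ᵀ = [-49, 15]ᵀ.
Δ = 41·4 − (-3)² = 155.
p = ((-49)·4 − (-3)·15)/155 = -151/155; q = (41·15 − (-3)·(-49))/155 = 468/155.
Residuals: -142/155, 164/155, -3/155, -19/155; SSR = 306/155.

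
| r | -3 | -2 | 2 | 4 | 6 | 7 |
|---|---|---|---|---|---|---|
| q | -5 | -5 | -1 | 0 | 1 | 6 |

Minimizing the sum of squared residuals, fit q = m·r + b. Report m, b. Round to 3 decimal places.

Setting ∂/∂m … = 0 gives: 118·m + 14·b = 71;  14·m + 6·b = -4.
(Σr·r = 118, Σr = 14, Σ1 = 6, Σr·q = 71, Σq = -4.)
Eliminating b: 6·(row 1) − 14·(row 2) gives 512·m = 6·71 − 14·(-4) = 482, so m = 241/256.
Then b = ((-4) − 14·(241/256))/6 = -733/256.

m = 0.941, b = -2.863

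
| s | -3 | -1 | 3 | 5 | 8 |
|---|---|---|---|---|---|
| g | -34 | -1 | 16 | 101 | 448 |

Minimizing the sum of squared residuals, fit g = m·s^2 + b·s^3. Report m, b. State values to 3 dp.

Entries of AᵀA: Σs^2·s^2 = 4884, Σs^2·s^3 = 35892, Σs^3·s^3 = 279228.
For Aᵀg: Σs^2·g = 31034, Σs^3·g = 243352.
Normal equations: [[4884, 35892]; [35892, 279228]]·[m, b]ᵀ = [31034, 243352]ᵀ.
Δ = 4884·279228 − 35892² = 75513888.
m = (31034·279228 − 35892·243352)/75513888 = -2867843/3146412; b = (4884·243352 − 35892·31034)/75513888 = 3110785/3146412.

m = -0.911, b = 0.989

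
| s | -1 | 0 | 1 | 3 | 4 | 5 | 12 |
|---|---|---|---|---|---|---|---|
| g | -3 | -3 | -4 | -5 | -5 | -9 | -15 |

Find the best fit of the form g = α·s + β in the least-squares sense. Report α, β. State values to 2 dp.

α = -0.97, β = -2.96

Entries of AᵀA: Σs·s = 196, Σs = 24, Σ1 = 7.
And Σs·g = -261, Σg = -44.
Normal equations: [[196, 24]; [24, 7]]·[α, β]ᵀ = [-261, -44]ᵀ.
det = 196·7 − 24² = 796.
α = ((-261)·7 − 24·(-44))/796 = -771/796; β = (196·(-44) − 24·(-261))/796 = -590/199.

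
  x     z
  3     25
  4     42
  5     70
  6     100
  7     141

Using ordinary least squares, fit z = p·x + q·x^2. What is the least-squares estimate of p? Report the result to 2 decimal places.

p = -1.39

Compute the Gram sums: Σx·x = 135, Σx·x^2 = 775, Σx^2·x^2 = 4659.
Moment sums: Σx·z = 2180, Σx^2·z = 13156.
Determinant 135·4659 − 775² = 28340.
p = (2180·4659 − 775·13156)/28340 = -1964/1417; q = (135·13156 − 775·2180)/28340 = 4328/1417.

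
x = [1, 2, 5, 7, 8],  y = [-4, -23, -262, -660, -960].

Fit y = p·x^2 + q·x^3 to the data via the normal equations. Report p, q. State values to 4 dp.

p = -2.8846, q = -1.5139

Forming AᵀA = [[7139, 52733]; [52733, 395483]] and Aᵀy = [-100426, -750838]ᵀ gives AᵀA·[p, q]ᵀ = Aᵀy.
Determinant 7139·395483 − 52733² = 42583848.
p = ((-100426)·395483 − 52733·(-750838))/42583848 = -5118146/1774327; q = (7139·(-750838) − 52733·(-100426))/42583848 = -2686176/1774327.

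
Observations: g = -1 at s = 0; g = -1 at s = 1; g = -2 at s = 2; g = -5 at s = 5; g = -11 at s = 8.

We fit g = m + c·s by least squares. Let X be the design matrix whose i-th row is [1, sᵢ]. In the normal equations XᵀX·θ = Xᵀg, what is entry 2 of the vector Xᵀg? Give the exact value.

Entry 2 ↔ basis s, so (Xᵀg)_{2} = Σᵢ (s)·gᵢ = (0)·(-1) + (1)·(-1) + (2)·(-2) + (5)·(-5) + (8)·(-11) = -118.

-118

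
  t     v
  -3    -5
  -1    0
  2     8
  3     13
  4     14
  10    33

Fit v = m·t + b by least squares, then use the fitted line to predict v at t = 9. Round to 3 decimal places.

v̂ = 29.616

Setting ∂/∂m … = 0 gives: 139·m + 15·b = 456;  15·m + 6·b = 63.
(Σt·t = 139, Σt = 15, Σ1 = 6, Σt·v = 456, Σv = 63.)
Eliminating b: 6·(row 1) − 15·(row 2) gives 609·m = 6·456 − 15·63 = 1791, so m = 597/203.
Then b = (63 − 15·(597/203))/6 = 639/203.
At t = 9: v̂ = (597/203)·(9) + (639/203)·(1) = 6012/203.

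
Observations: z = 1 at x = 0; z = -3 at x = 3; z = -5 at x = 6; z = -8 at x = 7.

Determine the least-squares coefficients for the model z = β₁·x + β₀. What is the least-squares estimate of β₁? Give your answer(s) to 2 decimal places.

β₁ = -1.17

Compute the Gram sums: Σx·x = 94, Σx = 16, Σ1 = 4.
For Mᵀz: Σx·z = -95, Σz = -15.
MᵀM·[β₁, β₀]ᵀ = Mᵀz becomes [[94, 16]; [16, 4]]·[β₁, β₀]ᵀ = [-95, -15]ᵀ.
Eliminating β₀: 4·(row 1) − 16·(row 2) gives 120·β₁ = 4·(-95) − 16·(-15) = -140, so β₁ = -7/6.
Then β₀ = ((-15) − 16·(-7/6))/4 = 11/12.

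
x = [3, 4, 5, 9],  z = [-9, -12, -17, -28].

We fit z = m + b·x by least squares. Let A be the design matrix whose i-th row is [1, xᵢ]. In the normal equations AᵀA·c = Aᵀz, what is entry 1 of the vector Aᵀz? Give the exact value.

-66

Entry 1 ↔ basis 1, so (Aᵀz)_{1} = Σᵢ zᵢ = (1)·(-9) + (1)·(-12) + (1)·(-17) + (1)·(-28) = -66.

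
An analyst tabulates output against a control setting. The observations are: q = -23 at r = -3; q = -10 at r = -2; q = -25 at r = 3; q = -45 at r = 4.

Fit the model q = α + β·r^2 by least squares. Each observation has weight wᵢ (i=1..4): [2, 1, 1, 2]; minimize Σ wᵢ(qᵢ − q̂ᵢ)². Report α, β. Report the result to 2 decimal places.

Forming MᵀWM = [[6, 63]; [63, 771]] and MᵀWq = [-171, -2119]ᵀ gives MᵀWM·[α, β]ᵀ = MᵀWq.
Determinant 6·771 − 63² = 657.
α = ((-171)·771 − 63·(-2119))/657 = 184/73; β = (6·(-2119) − 63·(-171))/657 = -647/219.

α = 2.52, β = -2.95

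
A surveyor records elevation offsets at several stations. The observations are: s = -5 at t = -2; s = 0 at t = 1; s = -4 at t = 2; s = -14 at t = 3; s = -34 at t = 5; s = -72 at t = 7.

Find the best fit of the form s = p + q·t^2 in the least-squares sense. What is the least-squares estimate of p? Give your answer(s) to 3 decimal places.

XᵀX·[p, q]ᵀ = Xᵀs reads: 6·p + 92·q = -129;  92·p + 3140·q = -4540.
(Σ1 = 6, Σt^2 = 92, Σt^2·t^2 = 3140, Σs = -129, Σt^2·s = -4540.)
Eliminating q: 3140·(row 1) − 92·(row 2) gives 10376·p = 3140·(-129) − 92·(-4540) = 12620, so p = 3155/2594.
Then q = ((-4540) − 92·(3155/2594))/3140 = -3843/2594.

p = 1.216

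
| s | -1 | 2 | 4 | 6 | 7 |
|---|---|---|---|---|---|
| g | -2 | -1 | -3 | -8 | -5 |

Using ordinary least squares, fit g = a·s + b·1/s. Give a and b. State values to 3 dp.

Normal-equation sums: Σs·s = 106, Σs·1/s = 5, Σ1/s·1/s = 9601/7056.
And Σs·g = -95, Σ1/s·g = -109/84.
So AᵀA·[a, b]ᵀ = Aᵀg: [[106, 5]; [5, 9601/7056]]·[a, b]ᵀ = [-95, -109/84]ᵀ.
Determinant 106·(9601/7056) − 5² = 420653/3528.
a = ((-95)·(9601/7056) − 5·(-109/84))/(420653/3528) = -866315/841306; b = (106·(-109/84) − 5·(-95))/(420653/3528) = 1190532/420653.

a = -1.030, b = 2.830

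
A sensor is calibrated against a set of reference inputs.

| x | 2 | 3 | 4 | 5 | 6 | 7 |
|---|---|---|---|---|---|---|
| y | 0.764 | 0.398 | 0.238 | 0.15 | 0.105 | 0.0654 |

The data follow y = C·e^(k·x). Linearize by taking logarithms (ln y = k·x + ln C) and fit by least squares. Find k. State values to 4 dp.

Linearized form: ln y = k·x + ln C. From the 6 transformed points,
Σx = 27.0000, Σ(x)² = 139.0000, Σln y = -9.5041, Σx·ln y = -51.1432.
Normal system: [[139.0000, 27.0000]; [27.0000, 6]]·[k, ln C]ᵀ = [-51.1432, -9.5041]ᵀ.
Slope k = (n·Σx·ln y − Σx·Σln y)/(n·Σ(x)² − (Σx)²) = (6·-51.1432 − 27.0000·-9.5041)/105.0000 = -0.47855; ln C = (Σln y − k·Σx)/n = 0.56947.

k = -0.4786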